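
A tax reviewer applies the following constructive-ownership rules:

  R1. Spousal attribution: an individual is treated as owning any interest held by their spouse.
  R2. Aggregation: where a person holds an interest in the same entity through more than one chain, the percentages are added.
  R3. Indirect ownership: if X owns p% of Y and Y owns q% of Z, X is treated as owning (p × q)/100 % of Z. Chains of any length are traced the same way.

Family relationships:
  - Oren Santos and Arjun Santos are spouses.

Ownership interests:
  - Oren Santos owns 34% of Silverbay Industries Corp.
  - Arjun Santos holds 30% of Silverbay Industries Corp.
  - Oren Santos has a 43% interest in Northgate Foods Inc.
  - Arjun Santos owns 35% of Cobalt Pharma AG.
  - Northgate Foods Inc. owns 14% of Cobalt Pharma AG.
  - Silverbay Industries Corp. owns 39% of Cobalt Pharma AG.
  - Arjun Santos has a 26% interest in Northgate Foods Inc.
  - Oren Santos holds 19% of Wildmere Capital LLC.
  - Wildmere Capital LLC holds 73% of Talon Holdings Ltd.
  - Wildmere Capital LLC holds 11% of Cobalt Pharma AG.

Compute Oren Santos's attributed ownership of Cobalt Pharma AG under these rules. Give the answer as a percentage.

By spousal attribution (R1), Oren Santos is treated as also owning Arjun Santos's interest in Northgate Foods Inc, giving 43% + 26% = 69%.
By spousal attribution (R1), Oren Santos is treated as also owning Arjun Santos's interest in Silverbay Industries Corp, giving 34% + 30% = 64%.
By spousal attribution (R1), Oren Santos is treated as owning Arjun Santos's 35% interest in Cobalt Pharma AG.
Chain via Wildmere Capital LLC (R3): 19% × 11% = 2.09% of Cobalt Pharma AG.
Chain via Northgate Foods Inc. (R3): 69% × 14% = 9.66% of Cobalt Pharma AG.
Chain via Silverbay Industries Corp. (R3): 64% × 39% = 24.96% of Cobalt Pharma AG.
Direct interest in Cobalt Pharma AG: 35%.
Aggregating (R2): 2.09% + 9.66% + 24.96% + 35% = 71.71%.

71.71%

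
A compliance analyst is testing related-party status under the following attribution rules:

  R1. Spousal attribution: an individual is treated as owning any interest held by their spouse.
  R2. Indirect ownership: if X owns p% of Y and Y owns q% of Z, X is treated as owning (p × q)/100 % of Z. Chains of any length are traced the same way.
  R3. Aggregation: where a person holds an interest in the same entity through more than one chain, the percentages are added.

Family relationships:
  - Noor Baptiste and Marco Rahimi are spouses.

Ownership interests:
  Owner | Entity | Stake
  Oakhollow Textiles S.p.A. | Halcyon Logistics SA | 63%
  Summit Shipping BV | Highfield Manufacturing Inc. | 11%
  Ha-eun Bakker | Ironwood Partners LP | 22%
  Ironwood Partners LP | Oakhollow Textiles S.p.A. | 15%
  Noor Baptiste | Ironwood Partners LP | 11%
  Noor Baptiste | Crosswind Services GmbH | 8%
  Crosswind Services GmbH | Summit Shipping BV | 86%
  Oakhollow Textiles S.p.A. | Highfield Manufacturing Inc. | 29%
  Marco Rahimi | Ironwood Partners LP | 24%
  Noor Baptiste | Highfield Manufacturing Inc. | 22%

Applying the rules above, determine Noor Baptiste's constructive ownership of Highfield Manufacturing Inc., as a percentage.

24.2793%

By spousal attribution (R1), Noor Baptiste is treated as also owning Marco Rahimi's interest in Ironwood Partners LP, giving 11% + 24% = 35%.
Chain via Ironwood Partners LP → Oakhollow Textiles S.p.A. (R2): 35% × 15% × 29% = 1.5225% of Highfield Manufacturing Inc.
Chain via Crosswind Services GmbH → Summit Shipping BV (R2): 8% × 86% × 11% = 0.7568% of Highfield Manufacturing Inc.
Direct interest in Highfield Manufacturing Inc: 22%.
Aggregating (R3): 1.5225% + 0.7568% + 22% = 24.2793%.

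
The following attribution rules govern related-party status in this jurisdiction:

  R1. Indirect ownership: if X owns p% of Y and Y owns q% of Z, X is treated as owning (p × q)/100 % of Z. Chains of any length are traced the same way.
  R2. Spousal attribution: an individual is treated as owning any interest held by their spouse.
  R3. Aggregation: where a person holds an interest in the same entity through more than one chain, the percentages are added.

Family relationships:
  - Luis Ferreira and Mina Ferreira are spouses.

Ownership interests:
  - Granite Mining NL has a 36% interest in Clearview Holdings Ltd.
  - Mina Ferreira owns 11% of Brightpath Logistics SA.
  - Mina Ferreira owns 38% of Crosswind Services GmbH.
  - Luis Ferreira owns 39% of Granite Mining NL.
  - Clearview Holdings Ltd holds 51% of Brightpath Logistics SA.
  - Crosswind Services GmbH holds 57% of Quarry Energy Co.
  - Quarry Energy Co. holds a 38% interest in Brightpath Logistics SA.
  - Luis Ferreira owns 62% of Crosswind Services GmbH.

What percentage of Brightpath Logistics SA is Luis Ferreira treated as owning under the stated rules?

39.8204%

By spousal attribution (R2), Luis Ferreira is treated as also owning Mina Ferreira's interest in Crosswind Services GmbH, giving 62% + 38% = 100%.
By spousal attribution (R2), Luis Ferreira is treated as owning Mina Ferreira's 11% interest in Brightpath Logistics SA.
Chain via Granite Mining NL → Clearview Holdings Ltd (R1): 39% × 36% × 51% = 7.1604% of Brightpath Logistics SA.
Chain via Crosswind Services GmbH → Quarry Energy Co. (R1): 100% × 57% × 38% = 21.66% of Brightpath Logistics SA.
Direct interest in Brightpath Logistics SA: 11%.
Aggregating (R3): 7.1604% + 21.66% + 11% = 39.8204%.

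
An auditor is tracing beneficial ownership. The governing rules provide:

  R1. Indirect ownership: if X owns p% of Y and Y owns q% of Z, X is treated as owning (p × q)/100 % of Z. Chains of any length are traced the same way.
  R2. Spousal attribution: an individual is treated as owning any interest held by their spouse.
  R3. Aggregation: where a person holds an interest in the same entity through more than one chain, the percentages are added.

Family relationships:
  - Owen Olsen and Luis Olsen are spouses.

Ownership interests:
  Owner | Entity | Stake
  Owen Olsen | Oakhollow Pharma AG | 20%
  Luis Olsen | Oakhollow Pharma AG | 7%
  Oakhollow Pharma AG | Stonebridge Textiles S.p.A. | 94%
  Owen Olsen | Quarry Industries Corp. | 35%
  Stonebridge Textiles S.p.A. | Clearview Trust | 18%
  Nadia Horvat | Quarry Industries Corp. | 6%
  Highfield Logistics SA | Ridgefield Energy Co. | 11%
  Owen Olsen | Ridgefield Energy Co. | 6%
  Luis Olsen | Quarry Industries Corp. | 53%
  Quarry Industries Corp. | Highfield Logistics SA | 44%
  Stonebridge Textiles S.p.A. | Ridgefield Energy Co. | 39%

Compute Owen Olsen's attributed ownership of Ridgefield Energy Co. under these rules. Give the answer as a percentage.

By spousal attribution (R2), Owen Olsen is treated as also owning Luis Olsen's interest in Oakhollow Pharma AG, giving 20% + 7% = 27%.
By spousal attribution (R2), Owen Olsen is treated as also owning Luis Olsen's interest in Quarry Industries Corp, giving 35% + 53% = 88%.
Chain via Oakhollow Pharma AG → Stonebridge Textiles S.p.A. (R1): 27% × 94% × 39% = 9.8982% of Ridgefield Energy Co.
Chain via Quarry Industries Corp. → Highfield Logistics SA (R1): 88% × 44% × 11% = 4.2592% of Ridgefield Energy Co.
Direct interest in Ridgefield Energy Co: 6%.
Aggregating (R3): 9.8982% + 4.2592% + 6% = 20.1574%.

20.1574%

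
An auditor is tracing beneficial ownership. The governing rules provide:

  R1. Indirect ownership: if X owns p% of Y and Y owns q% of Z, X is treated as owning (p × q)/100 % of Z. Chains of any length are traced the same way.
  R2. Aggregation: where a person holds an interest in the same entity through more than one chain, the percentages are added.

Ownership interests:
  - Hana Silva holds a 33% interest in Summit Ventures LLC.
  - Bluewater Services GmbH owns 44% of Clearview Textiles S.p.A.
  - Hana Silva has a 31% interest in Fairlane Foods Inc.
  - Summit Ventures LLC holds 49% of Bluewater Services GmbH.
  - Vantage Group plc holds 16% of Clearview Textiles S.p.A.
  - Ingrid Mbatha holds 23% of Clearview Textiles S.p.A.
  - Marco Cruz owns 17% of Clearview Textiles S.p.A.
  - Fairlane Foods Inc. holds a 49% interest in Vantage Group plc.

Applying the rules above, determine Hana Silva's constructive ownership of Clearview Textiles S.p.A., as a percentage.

9.5452%

Chain via Summit Ventures LLC → Bluewater Services GmbH (R1): 33% × 49% × 44% = 7.1148% of Clearview Textiles S.p.A.
Chain via Fairlane Foods Inc. → Vantage Group plc (R1): 31% × 49% × 16% = 2.4304% of Clearview Textiles S.p.A.
Aggregating (R2): 7.1148% + 2.4304% = 9.5452%.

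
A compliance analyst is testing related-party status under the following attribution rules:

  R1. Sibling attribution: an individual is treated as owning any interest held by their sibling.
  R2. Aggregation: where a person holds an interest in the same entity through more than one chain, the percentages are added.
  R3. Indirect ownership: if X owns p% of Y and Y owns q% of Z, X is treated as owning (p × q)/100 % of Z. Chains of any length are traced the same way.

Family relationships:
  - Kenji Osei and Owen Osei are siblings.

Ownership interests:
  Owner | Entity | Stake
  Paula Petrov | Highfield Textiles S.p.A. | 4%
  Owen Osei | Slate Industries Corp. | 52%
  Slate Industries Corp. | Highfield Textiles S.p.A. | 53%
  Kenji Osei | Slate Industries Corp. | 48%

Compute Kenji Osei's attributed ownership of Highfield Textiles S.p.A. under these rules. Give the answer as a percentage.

By sibling attribution (R1), Kenji Osei is treated as also owning Owen Osei's interest in Slate Industries Corp, giving 48% + 52% = 100%.
Chain via Slate Industries Corp. (R3): 100% × 53% = 53% of Highfield Textiles S.p.A.

53%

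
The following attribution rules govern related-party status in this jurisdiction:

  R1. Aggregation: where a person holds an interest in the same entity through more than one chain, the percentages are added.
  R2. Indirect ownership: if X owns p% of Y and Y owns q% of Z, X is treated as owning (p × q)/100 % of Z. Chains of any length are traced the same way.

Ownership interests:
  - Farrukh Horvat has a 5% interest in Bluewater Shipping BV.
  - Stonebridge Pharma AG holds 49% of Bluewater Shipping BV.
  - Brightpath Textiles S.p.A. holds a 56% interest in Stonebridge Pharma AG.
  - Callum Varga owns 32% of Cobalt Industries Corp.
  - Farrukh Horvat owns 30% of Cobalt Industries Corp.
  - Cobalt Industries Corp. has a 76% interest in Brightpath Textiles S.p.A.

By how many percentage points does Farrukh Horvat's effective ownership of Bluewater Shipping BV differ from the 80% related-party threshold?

Chain via Cobalt Industries Corp. → Brightpath Textiles S.p.A. → Stonebridge Pharma AG (R2): 30% × 76% × 56% × 49% = 6.25632% of Bluewater Shipping BV.
Direct interest in Bluewater Shipping BV: 5%.
Aggregating (R1): 6.25632% + 5% = 11.25632%.
11.25632% falls short of the 80% threshold by 68.74368 percentage points.

68.74368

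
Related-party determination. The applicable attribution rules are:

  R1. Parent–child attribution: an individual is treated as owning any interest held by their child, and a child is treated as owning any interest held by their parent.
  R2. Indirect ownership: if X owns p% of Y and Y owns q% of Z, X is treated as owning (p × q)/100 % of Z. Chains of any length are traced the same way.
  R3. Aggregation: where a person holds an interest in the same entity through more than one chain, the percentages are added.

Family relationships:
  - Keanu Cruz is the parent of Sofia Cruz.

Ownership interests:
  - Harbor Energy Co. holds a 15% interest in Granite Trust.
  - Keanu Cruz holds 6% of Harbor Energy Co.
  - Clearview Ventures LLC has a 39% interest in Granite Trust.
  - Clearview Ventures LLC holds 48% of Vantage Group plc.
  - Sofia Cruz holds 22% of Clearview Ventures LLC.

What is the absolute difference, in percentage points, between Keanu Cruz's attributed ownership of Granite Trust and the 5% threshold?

By parent–child attribution (R1), Keanu Cruz is treated as owning Sofia Cruz's 22% interest in Clearview Ventures LLC.
Chain via Harbor Energy Co. (R2): 6% × 15% = 0.9% of Granite Trust.
Chain via Clearview Ventures LLC (R2): 22% × 39% = 8.58% of Granite Trust.
Aggregating (R3): 0.9% + 8.58% = 9.48%.
9.48% exceeds the 5% threshold by 4.48 percentage points.

4.48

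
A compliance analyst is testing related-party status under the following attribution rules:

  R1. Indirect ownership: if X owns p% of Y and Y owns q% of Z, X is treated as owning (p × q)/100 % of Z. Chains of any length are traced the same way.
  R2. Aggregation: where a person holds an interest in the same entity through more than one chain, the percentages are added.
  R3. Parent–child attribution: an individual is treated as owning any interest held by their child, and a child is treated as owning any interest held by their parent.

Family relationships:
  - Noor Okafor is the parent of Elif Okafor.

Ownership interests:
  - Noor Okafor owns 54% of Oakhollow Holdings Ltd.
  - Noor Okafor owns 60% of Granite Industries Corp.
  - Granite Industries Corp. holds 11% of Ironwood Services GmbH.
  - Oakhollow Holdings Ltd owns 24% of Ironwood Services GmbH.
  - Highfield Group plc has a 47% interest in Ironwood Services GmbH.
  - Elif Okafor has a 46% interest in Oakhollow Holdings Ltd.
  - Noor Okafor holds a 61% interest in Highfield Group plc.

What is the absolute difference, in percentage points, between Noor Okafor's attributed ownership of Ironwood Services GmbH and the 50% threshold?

By parent–child attribution (R3), Noor Okafor is treated as also owning Elif Okafor's interest in Oakhollow Holdings Ltd, giving 54% + 46% = 100%.
Chain via Highfield Group plc (R1): 61% × 47% = 28.67% of Ironwood Services GmbH.
Chain via Granite Industries Corp. (R1): 60% × 11% = 6.6% of Ironwood Services GmbH.
Chain via Oakhollow Holdings Ltd (R1): 100% × 24% = 24% of Ironwood Services GmbH.
Aggregating (R2): 28.67% + 6.6% + 24% = 59.27%.
59.27% exceeds the 50% threshold by 9.27 percentage points.

9.27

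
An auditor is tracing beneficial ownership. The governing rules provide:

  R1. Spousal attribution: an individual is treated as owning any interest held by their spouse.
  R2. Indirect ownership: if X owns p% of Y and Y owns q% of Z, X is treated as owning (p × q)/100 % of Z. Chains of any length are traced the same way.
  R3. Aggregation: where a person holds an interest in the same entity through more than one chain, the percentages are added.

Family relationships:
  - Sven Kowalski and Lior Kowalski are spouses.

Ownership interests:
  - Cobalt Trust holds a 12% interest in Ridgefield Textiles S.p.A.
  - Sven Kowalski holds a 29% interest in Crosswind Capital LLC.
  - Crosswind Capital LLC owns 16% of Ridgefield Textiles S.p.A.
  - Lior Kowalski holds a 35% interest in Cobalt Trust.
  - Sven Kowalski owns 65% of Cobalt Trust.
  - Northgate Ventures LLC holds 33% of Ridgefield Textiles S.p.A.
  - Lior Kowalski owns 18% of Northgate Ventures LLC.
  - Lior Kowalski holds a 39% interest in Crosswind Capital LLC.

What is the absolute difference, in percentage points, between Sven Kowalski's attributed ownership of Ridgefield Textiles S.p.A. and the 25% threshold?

By spousal attribution (R1), Sven Kowalski is treated as also owning Lior Kowalski's interest in Cobalt Trust, giving 65% + 35% = 100%.
By spousal attribution (R1), Sven Kowalski is treated as also owning Lior Kowalski's interest in Crosswind Capital LLC, giving 29% + 39% = 68%.
By spousal attribution (R1), Sven Kowalski is treated as owning Lior Kowalski's 18% interest in Northgate Ventures LLC.
Chain via Cobalt Trust (R2): 100% × 12% = 12% of Ridgefield Textiles S.p.A.
Chain via Crosswind Capital LLC (R2): 68% × 16% = 10.88% of Ridgefield Textiles S.p.A.
Chain via Northgate Ventures LLC (R2): 18% × 33% = 5.94% of Ridgefield Textiles S.p.A.
Aggregating (R3): 12% + 10.88% + 5.94% = 28.82%.
28.82% exceeds the 25% threshold by 3.82 percentage points.

3.82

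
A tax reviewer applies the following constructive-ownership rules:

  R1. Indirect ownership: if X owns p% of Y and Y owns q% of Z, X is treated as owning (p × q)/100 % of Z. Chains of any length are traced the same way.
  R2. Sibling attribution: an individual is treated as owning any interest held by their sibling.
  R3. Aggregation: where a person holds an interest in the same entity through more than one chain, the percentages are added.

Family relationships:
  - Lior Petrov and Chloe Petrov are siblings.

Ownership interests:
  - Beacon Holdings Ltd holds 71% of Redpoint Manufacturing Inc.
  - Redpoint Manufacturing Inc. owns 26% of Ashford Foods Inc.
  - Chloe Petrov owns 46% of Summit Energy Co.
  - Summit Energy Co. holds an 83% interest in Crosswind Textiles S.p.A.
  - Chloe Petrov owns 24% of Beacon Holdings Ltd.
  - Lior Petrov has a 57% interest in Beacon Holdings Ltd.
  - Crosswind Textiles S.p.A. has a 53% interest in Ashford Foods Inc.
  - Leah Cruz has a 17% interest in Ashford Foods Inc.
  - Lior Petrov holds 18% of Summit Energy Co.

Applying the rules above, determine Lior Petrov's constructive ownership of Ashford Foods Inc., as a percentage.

43.1062%

By sibling attribution (R2), Lior Petrov is treated as also owning Chloe Petrov's interest in Beacon Holdings Ltd, giving 57% + 24% = 81%.
By sibling attribution (R2), Lior Petrov is treated as also owning Chloe Petrov's interest in Summit Energy Co, giving 18% + 46% = 64%.
Chain via Beacon Holdings Ltd → Redpoint Manufacturing Inc. (R1): 81% × 71% × 26% = 14.9526% of Ashford Foods Inc.
Chain via Summit Energy Co. → Crosswind Textiles S.p.A. (R1): 64% × 83% × 53% = 28.1536% of Ashford Foods Inc.
Aggregating (R3): 14.9526% + 28.1536% = 43.1062%.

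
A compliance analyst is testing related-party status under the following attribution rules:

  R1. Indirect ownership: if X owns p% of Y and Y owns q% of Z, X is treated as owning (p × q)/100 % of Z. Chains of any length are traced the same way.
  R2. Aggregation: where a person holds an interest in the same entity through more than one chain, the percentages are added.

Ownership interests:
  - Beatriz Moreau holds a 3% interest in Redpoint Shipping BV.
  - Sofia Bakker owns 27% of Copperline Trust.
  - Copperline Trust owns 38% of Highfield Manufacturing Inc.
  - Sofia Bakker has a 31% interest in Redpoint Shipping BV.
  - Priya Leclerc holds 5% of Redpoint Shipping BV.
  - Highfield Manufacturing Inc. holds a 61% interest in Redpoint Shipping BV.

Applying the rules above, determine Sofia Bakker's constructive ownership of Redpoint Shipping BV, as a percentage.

37.2586%

Chain via Copperline Trust → Highfield Manufacturing Inc. (R1): 27% × 38% × 61% = 6.2586% of Redpoint Shipping BV.
Direct interest in Redpoint Shipping BV: 31%.
Aggregating (R2): 6.2586% + 31% = 37.2586%.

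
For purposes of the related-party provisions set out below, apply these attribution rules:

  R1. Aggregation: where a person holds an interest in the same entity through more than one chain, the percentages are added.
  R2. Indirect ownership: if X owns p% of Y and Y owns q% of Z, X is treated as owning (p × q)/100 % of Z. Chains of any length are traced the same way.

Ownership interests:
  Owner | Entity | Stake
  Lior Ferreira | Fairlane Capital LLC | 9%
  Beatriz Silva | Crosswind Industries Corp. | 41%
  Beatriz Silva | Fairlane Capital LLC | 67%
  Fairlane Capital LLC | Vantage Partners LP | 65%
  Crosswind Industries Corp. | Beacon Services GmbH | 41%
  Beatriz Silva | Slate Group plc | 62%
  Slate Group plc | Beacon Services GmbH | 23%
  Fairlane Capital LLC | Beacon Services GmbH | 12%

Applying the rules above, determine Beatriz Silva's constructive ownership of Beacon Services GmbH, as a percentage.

Chain via Slate Group plc (R2): 62% × 23% = 14.26% of Beacon Services GmbH.
Chain via Crosswind Industries Corp. (R2): 41% × 41% = 16.81% of Beacon Services GmbH.
Chain via Fairlane Capital LLC (R2): 67% × 12% = 8.04% of Beacon Services GmbH.
Aggregating (R1): 14.26% + 16.81% + 8.04% = 39.11%.

39.11%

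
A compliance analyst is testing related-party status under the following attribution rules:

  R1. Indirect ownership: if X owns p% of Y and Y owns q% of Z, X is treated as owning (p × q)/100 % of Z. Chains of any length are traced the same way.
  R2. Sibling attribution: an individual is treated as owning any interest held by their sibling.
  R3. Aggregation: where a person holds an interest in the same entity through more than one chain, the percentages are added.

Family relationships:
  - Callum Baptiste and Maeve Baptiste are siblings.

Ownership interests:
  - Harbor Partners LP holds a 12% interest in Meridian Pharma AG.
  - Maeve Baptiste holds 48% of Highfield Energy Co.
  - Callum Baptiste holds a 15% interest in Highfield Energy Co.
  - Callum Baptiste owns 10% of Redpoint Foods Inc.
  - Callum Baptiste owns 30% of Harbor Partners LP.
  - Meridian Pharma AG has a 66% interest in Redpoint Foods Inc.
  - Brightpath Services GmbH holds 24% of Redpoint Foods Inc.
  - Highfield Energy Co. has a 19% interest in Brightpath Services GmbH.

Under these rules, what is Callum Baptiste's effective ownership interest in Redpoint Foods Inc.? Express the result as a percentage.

15.2488%

By sibling attribution (R2), Callum Baptiste is treated as also owning Maeve Baptiste's interest in Highfield Energy Co, giving 15% + 48% = 63%.
Chain via Highfield Energy Co. → Brightpath Services GmbH (R1): 63% × 19% × 24% = 2.8728% of Redpoint Foods Inc.
Chain via Harbor Partners LP → Meridian Pharma AG (R1): 30% × 12% × 66% = 2.376% of Redpoint Foods Inc.
Direct interest in Redpoint Foods Inc: 10%.
Aggregating (R3): 2.8728% + 2.376% + 10% = 15.2488%.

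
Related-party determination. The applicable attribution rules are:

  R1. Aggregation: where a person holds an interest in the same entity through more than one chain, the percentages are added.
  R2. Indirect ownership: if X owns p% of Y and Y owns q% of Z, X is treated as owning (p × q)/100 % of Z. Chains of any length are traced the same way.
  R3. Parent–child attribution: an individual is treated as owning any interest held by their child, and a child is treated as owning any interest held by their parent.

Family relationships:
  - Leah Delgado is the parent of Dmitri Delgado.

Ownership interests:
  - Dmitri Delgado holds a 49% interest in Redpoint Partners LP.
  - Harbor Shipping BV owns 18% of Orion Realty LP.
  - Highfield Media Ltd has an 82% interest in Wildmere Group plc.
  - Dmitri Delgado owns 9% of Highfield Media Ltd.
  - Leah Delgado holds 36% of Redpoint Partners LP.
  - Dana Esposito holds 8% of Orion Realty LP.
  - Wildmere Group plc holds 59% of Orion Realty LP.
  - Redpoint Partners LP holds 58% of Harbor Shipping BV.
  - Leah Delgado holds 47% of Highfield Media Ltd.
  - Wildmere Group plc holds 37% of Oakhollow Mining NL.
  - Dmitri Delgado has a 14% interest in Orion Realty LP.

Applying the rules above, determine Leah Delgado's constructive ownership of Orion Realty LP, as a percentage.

By parent–child attribution (R3), Leah Delgado is treated as also owning Dmitri Delgado's interest in Redpoint Partners LP, giving 36% + 49% = 85%.
By parent–child attribution (R3), Leah Delgado is treated as also owning Dmitri Delgado's interest in Highfield Media Ltd, giving 47% + 9% = 56%.
By parent–child attribution (R3), Leah Delgado is treated as owning Dmitri Delgado's 14% interest in Orion Realty LP.
Chain via Redpoint Partners LP → Harbor Shipping BV (R2): 85% × 58% × 18% = 8.874% of Orion Realty LP.
Chain via Highfield Media Ltd → Wildmere Group plc (R2): 56% × 82% × 59% = 27.0928% of Orion Realty LP.
Direct interest in Orion Realty LP: 14%.
Aggregating (R1): 8.874% + 27.0928% + 14% = 49.9668%.

49.9668%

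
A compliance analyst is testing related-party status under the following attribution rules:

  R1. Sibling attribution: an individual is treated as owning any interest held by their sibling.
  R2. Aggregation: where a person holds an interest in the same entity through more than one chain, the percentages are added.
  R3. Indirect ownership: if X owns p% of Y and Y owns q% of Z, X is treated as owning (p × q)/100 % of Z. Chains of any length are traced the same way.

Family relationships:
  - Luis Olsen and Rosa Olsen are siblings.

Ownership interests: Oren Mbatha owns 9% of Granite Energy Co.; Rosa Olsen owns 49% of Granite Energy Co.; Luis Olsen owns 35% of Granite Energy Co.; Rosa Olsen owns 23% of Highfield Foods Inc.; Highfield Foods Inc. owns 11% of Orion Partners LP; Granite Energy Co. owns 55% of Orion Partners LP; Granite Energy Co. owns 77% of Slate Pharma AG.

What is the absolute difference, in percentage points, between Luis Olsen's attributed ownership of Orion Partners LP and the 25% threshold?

23.73

By sibling attribution (R1), Luis Olsen is treated as also owning Rosa Olsen's interest in Granite Energy Co, giving 35% + 49% = 84%.
By sibling attribution (R1), Luis Olsen is treated as owning Rosa Olsen's 23% interest in Highfield Foods Inc.
Chain via Granite Energy Co. (R3): 84% × 55% = 46.2% of Orion Partners LP.
Chain via Highfield Foods Inc. (R3): 23% × 11% = 2.53% of Orion Partners LP.
Aggregating (R2): 46.2% + 2.53% = 48.73%.
48.73% exceeds the 25% threshold by 23.73 percentage points.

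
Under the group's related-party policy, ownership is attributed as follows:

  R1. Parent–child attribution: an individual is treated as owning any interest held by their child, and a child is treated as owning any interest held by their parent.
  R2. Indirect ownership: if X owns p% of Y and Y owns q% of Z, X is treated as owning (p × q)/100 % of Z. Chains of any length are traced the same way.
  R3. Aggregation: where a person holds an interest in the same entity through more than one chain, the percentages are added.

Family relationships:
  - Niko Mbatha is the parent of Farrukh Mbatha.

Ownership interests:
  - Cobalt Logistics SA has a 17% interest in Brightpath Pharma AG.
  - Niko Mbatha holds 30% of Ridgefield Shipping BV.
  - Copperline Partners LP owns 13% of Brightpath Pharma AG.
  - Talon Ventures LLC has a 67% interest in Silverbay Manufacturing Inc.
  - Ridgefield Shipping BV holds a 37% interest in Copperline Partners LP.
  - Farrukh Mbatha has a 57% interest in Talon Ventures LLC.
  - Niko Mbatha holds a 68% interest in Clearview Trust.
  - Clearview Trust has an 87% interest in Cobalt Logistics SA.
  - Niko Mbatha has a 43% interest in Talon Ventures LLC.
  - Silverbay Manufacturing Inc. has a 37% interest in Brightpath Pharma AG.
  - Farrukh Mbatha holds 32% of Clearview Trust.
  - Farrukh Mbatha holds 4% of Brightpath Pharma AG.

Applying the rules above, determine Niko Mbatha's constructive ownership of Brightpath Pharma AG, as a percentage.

45.023%

By parent–child attribution (R1), Niko Mbatha is treated as also owning Farrukh Mbatha's interest in Clearview Trust, giving 68% + 32% = 100%.
By parent–child attribution (R1), Niko Mbatha is treated as also owning Farrukh Mbatha's interest in Talon Ventures LLC, giving 43% + 57% = 100%.
By parent–child attribution (R1), Niko Mbatha is treated as owning Farrukh Mbatha's 4% interest in Brightpath Pharma AG.
Chain via Clearview Trust → Cobalt Logistics SA (R2): 100% × 87% × 17% = 14.79% of Brightpath Pharma AG.
Chain via Ridgefield Shipping BV → Copperline Partners LP (R2): 30% × 37% × 13% = 1.443% of Brightpath Pharma AG.
Chain via Talon Ventures LLC → Silverbay Manufacturing Inc. (R2): 100% × 67% × 37% = 24.79% of Brightpath Pharma AG.
Direct interest in Brightpath Pharma AG: 4%.
Aggregating (R3): 14.79% + 1.443% + 24.79% + 4% = 45.023%.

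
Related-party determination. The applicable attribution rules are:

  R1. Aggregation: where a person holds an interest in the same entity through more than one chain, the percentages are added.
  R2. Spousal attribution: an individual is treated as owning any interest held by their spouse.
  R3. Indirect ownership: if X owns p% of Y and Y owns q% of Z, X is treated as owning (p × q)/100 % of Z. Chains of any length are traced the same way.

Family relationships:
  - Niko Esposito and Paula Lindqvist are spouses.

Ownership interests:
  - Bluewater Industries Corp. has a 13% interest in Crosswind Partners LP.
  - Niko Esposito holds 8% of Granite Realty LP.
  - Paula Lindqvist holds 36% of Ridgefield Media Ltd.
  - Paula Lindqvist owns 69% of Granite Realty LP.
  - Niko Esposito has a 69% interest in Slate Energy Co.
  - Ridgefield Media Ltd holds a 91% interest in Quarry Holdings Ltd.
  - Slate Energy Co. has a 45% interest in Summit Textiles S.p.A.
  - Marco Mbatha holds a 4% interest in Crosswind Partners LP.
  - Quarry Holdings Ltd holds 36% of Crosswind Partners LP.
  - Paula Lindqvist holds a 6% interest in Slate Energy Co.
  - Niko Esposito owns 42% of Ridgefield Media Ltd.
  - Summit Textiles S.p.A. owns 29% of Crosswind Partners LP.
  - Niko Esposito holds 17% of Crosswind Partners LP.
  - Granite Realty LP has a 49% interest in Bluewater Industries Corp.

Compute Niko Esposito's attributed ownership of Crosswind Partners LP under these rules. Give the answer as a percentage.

57.2452%

By spousal attribution (R2), Niko Esposito is treated as also owning Paula Lindqvist's interest in Granite Realty LP, giving 8% + 69% = 77%.
By spousal attribution (R2), Niko Esposito is treated as also owning Paula Lindqvist's interest in Ridgefield Media Ltd, giving 42% + 36% = 78%.
By spousal attribution (R2), Niko Esposito is treated as also owning Paula Lindqvist's interest in Slate Energy Co, giving 69% + 6% = 75%.
Chain via Granite Realty LP → Bluewater Industries Corp. (R3): 77% × 49% × 13% = 4.9049% of Crosswind Partners LP.
Chain via Ridgefield Media Ltd → Quarry Holdings Ltd (R3): 78% × 91% × 36% = 25.5528% of Crosswind Partners LP.
Chain via Slate Energy Co. → Summit Textiles S.p.A. (R3): 75% × 45% × 29% = 9.7875% of Crosswind Partners LP.
Direct interest in Crosswind Partners LP: 17%.
Aggregating (R1): 4.9049% + 25.5528% + 9.7875% + 17% = 57.2452%.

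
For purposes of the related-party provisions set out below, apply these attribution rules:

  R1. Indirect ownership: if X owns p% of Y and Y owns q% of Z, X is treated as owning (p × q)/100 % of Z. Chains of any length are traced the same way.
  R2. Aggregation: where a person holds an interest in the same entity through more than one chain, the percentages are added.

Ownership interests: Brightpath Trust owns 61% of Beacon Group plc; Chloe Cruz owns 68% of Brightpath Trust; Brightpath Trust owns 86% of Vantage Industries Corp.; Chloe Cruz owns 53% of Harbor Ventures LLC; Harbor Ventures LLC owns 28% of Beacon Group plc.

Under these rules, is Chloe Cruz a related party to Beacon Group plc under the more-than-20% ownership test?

Yes

Chain via Harbor Ventures LLC (R1): 53% × 28% = 14.84% of Beacon Group plc.
Chain via Brightpath Trust (R1): 68% × 61% = 41.48% of Beacon Group plc.
Aggregating (R2): 14.84% + 41.48% = 56.32%.
56.32% exceeds the 20% threshold, so Chloe is a related party to Beacon Group plc.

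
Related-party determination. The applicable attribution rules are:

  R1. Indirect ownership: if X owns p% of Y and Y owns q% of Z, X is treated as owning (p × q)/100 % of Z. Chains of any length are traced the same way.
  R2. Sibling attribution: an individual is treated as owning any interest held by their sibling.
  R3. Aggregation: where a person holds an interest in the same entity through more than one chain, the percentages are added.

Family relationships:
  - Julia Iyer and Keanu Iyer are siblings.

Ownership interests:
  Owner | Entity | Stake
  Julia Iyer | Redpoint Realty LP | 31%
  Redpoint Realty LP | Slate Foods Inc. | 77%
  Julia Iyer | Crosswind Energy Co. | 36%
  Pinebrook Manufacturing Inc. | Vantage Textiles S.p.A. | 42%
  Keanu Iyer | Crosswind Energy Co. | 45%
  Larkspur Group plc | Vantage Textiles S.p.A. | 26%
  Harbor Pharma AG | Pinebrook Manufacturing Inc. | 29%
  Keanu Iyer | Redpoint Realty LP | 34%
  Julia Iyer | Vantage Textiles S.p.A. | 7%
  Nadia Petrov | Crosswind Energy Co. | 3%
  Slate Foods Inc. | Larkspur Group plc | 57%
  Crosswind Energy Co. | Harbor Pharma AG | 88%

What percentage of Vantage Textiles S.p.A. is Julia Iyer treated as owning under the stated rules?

23.099314%

By sibling attribution (R2), Julia Iyer is treated as also owning Keanu Iyer's interest in Redpoint Realty LP, giving 31% + 34% = 65%.
By sibling attribution (R2), Julia Iyer is treated as also owning Keanu Iyer's interest in Crosswind Energy Co, giving 36% + 45% = 81%.
Chain via Redpoint Realty LP → Slate Foods Inc. → Larkspur Group plc (R1): 65% × 77% × 57% × 26% = 7.41741% of Vantage Textiles S.p.A.
Chain via Crosswind Energy Co. → Harbor Pharma AG → Pinebrook Manufacturing Inc. (R1): 81% × 88% × 29% × 42% = 8.681904% of Vantage Textiles S.p.A.
Direct interest in Vantage Textiles S.p.A: 7%.
Aggregating (R3): 7.41741% + 8.681904% + 7% = 23.099314%.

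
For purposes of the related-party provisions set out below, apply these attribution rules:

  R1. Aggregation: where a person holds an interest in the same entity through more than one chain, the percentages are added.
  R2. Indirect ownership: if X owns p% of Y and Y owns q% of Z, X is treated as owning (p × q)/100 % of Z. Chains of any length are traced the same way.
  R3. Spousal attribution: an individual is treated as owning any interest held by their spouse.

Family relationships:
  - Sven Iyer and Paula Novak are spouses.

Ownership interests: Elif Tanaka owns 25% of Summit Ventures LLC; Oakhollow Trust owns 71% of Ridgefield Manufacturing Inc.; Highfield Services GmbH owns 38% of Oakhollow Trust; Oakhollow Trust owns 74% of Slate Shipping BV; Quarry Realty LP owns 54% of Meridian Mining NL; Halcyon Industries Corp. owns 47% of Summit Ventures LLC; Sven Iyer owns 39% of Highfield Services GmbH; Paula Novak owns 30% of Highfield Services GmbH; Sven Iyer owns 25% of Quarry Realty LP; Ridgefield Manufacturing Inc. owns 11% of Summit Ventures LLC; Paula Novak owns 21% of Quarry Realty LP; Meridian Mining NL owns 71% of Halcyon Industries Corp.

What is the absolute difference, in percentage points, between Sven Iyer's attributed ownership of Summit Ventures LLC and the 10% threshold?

0.33689

By spousal attribution (R3), Sven Iyer is treated as also owning Paula Novak's interest in Quarry Realty LP, giving 25% + 21% = 46%.
By spousal attribution (R3), Sven Iyer is treated as also owning Paula Novak's interest in Highfield Services GmbH, giving 39% + 30% = 69%.
Chain via Quarry Realty LP → Meridian Mining NL → Halcyon Industries Corp. (R2): 46% × 54% × 71% × 47% = 8.289108% of Summit Ventures LLC.
Chain via Highfield Services GmbH → Oakhollow Trust → Ridgefield Manufacturing Inc. (R2): 69% × 38% × 71% × 11% = 2.047782% of Summit Ventures LLC.
Aggregating (R1): 8.289108% + 2.047782% = 10.33689%.
10.33689% exceeds the 10% threshold by 0.33689 percentage points.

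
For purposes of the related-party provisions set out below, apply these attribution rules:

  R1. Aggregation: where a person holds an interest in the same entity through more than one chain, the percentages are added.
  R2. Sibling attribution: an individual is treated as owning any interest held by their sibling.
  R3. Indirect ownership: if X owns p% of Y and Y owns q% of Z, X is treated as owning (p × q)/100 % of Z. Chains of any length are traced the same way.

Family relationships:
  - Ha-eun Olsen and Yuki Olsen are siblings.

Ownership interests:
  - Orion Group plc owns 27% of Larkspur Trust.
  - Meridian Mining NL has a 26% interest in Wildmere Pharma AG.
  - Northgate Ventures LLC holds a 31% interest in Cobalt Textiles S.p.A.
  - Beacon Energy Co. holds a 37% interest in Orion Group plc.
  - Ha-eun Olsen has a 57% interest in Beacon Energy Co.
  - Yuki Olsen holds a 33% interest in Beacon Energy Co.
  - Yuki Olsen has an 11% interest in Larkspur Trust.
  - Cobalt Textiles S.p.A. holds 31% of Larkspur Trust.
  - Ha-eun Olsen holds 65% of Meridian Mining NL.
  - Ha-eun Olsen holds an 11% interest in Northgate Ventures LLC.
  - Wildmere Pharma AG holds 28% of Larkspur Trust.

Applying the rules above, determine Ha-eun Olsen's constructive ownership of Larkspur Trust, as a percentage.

25.7801%

By sibling attribution (R2), Ha-eun Olsen is treated as also owning Yuki Olsen's interest in Beacon Energy Co, giving 57% + 33% = 90%.
By sibling attribution (R2), Ha-eun Olsen is treated as owning Yuki Olsen's 11% interest in Larkspur Trust.
Chain via Meridian Mining NL → Wildmere Pharma AG (R3): 65% × 26% × 28% = 4.732% of Larkspur Trust.
Chain via Beacon Energy Co. → Orion Group plc (R3): 90% × 37% × 27% = 8.991% of Larkspur Trust.
Chain via Northgate Ventures LLC → Cobalt Textiles S.p.A. (R3): 11% × 31% × 31% = 1.0571% of Larkspur Trust.
Direct interest in Larkspur Trust: 11%.
Aggregating (R1): 4.732% + 8.991% + 1.0571% + 11% = 25.7801%.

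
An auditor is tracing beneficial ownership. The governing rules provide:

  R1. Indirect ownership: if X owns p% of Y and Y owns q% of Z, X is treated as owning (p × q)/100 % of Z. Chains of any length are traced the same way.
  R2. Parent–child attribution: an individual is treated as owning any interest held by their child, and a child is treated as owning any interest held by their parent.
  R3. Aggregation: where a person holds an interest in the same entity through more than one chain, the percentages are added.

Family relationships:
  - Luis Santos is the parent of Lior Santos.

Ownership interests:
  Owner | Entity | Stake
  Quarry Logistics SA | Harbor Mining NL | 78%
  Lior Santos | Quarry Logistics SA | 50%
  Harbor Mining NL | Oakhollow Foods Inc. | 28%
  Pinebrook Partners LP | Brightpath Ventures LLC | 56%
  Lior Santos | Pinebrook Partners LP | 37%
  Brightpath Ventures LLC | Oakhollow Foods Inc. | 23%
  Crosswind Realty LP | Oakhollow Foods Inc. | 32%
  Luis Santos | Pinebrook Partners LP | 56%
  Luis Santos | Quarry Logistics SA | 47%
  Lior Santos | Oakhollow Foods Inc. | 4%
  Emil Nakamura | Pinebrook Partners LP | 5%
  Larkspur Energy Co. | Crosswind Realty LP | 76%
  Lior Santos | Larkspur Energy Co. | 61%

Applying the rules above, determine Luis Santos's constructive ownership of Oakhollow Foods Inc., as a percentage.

By parent–child attribution (R2), Luis Santos is treated as also owning Lior Santos's interest in Quarry Logistics SA, giving 47% + 50% = 97%.
By parent–child attribution (R2), Luis Santos is treated as also owning Lior Santos's interest in Pinebrook Partners LP, giving 56% + 37% = 93%.
By parent–child attribution (R2), Luis Santos is treated as owning Lior Santos's 61% interest in Larkspur Energy Co.
By parent–child attribution (R2), Luis Santos is treated as owning Lior Santos's 4% interest in Oakhollow Foods Inc.
Chain via Quarry Logistics SA → Harbor Mining NL (R1): 97% × 78% × 28% = 21.1848% of Oakhollow Foods Inc.
Chain via Pinebrook Partners LP → Brightpath Ventures LLC (R1): 93% × 56% × 23% = 11.9784% of Oakhollow Foods Inc.
Chain via Larkspur Energy Co. → Crosswind Realty LP (R1): 61% × 76% × 32% = 14.8352% of Oakhollow Foods Inc.
Direct interest in Oakhollow Foods Inc: 4%.
Aggregating (R3): 21.1848% + 11.9784% + 14.8352% + 4% = 51.9984%.

51.9984%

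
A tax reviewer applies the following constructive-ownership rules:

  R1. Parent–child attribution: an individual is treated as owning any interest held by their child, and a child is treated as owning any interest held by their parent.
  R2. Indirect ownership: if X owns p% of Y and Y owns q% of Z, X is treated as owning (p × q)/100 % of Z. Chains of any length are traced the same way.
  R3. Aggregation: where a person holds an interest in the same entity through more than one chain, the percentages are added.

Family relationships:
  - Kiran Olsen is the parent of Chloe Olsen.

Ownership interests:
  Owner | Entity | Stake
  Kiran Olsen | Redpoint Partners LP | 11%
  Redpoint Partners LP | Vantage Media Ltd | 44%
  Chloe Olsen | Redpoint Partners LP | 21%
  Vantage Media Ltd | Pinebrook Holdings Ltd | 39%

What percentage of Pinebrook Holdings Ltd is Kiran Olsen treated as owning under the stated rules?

5.4912%

By parent–child attribution (R1), Kiran Olsen is treated as also owning Chloe Olsen's interest in Redpoint Partners LP, giving 11% + 21% = 32%.
Chain via Redpoint Partners LP → Vantage Media Ltd (R2): 32% × 44% × 39% = 5.4912% of Pinebrook Holdings Ltd.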